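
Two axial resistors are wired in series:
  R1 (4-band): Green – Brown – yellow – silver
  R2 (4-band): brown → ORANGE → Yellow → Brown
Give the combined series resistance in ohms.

R1: green, brown → 51; yellow ×10^4 → 510000 Ω.
R2: brown, orange → 13; yellow ×10^4 → 130000 Ω.
Series: 510000 + 130000 = 640000 Ω.

640000 Ω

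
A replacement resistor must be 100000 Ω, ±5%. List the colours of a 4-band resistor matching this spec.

100000 Ω = 10 × 10^4.
1 → brown
0 → black
Multiplier 10^4 → yellow.
±5% tolerance → gold.

brown, black, yellow, gold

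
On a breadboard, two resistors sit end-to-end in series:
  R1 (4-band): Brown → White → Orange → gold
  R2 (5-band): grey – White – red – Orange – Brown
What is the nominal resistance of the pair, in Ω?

R1: brown, white → 19; orange ×10^3 → 19000 Ω.
R2: grey, white, red → 892; orange ×10^3 → 892000 Ω.
Series: 19000 + 892000 = 911000 Ω.

911000 Ω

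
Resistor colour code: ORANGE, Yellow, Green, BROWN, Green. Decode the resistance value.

Orange → 3 (first significant figure)
Yellow → 4 (second significant figure)
Green → 5 (third significant figure)
Brown → ×10 multiplier
345 × 10 = 3450 Ω

3450 Ω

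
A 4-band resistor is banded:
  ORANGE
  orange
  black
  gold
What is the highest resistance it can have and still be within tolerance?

34.65 Ω

Orange → 3 (first significant figure)
Orange → 3 (second significant figure)
Black → ×1 multiplier
Gold → ±5% tolerance
33 × 1 = 33 Ω
Highest = 33 × (1 + 5/100) = 34.65 Ω.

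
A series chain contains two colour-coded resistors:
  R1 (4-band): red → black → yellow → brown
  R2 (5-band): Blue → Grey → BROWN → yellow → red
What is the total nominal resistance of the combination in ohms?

R1: red, black → 20; yellow ×10^4 → 200000 Ω.
R2: blue, grey, brown → 681; yellow ×10^4 → 6810000 Ω.
Series: 200000 + 6810000 = 7010000 Ω.

7010000 Ω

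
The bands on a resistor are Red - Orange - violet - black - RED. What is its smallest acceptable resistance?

232.26 Ω

Red → 2 (first significant figure)
Orange → 3 (second significant figure)
Violet → 7 (third significant figure)
Black → ×1 multiplier
Red → ±2% tolerance
237 × 1 = 237 Ω
Smallest = 237 × (1 − 2/100) = 232.26 Ω.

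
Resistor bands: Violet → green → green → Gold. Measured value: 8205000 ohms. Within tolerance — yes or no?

Violet → 7 (first significant figure)
Green → 5 (second significant figure)
Green → ×10^5 multiplier
Gold → ±5% tolerance
75 × 100000 = 7500000 Ω
Allowed range: 7125000 Ω to 7875000 Ω.
8205000 ohms lies outside that range.

no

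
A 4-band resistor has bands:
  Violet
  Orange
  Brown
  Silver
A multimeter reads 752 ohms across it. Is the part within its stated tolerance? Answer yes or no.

yes

Violet → 7 (first significant figure)
Orange → 3 (second significant figure)
Brown → ×10 multiplier
Silver → ±10% tolerance
73 × 10 = 730 Ω
Allowed range: 657 Ω to 803 Ω.
752 ohms lies inside that range.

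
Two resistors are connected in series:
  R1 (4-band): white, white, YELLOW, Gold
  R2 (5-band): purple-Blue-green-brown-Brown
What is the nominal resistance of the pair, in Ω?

R1: white, white → 99; yellow ×10^4 → 990000 Ω.
R2: violet, blue, green → 765; brown ×10 → 7650 Ω.
Series: 990000 + 7650 = 997650 Ω.

997650 Ω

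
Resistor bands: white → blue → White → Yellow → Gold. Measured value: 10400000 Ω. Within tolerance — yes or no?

White → 9 (first significant figure)
Blue → 6 (second significant figure)
White → 9 (third significant figure)
Yellow → ×10^4 multiplier
Gold → ±5% tolerance
969 × 10000 = 9690000 Ω
Allowed range: 9205500 Ω to 10174500 Ω.
10400000 Ω lies outside that range.

no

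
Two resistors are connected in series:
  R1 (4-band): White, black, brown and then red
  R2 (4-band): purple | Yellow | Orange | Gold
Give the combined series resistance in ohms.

74900 Ω

R1: white, black → 90; brown ×10 → 900 Ω.
R2: violet, yellow → 74; orange ×10^3 → 74000 Ω.
Series: 900 + 74000 = 74900 Ω.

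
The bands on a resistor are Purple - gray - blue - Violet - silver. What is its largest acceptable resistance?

Violet → 7 (first significant figure)
Grey → 8 (second significant figure)
Blue → 6 (third significant figure)
Violet → ×10^7 multiplier
Silver → ±10% tolerance
786 × 10000000 = 7860000000 Ω
Largest = 7860000000 × (1 + 10/100) = 8646000000 Ω.

8646000000 Ω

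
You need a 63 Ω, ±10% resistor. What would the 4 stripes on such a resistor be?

63 Ω = 63 × 10^0.
6 → blue
3 → orange
Multiplier 10^0 → black.
±10% tolerance → silver.

blue, orange, black, silver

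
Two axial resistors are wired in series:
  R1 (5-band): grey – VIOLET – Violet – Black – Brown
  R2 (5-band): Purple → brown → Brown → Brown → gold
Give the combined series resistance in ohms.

R1: grey, violet, violet → 877; black ×1 → 877 Ω.
R2: violet, brown, brown → 711; brown ×10 → 7110 Ω.
Series: 877 + 7110 = 7987 Ω.

7987 Ω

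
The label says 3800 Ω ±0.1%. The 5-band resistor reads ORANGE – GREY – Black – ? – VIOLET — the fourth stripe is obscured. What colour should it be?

3800 Ω = 380 × 10^1.
The fourth band is the multiplier, 10^1, which is brown.

brown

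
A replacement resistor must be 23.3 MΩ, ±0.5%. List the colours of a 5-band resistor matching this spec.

red, orange, orange, green, green

23300000 Ω = 233 × 10^5.
2 → red
3 → orange
3 → orange
Multiplier 10^5 → green.
±0.5% tolerance → green.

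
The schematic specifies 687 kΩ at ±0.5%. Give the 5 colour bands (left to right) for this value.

687000 Ω = 687 × 10^3.
6 → blue
8 → grey
7 → violet
Multiplier 10^3 → orange.
±0.5% tolerance → green.

blue, grey, violet, orange, green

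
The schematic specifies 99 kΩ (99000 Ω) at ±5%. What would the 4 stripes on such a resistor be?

99000 Ω = 99 × 10^3.
9 → white
9 → white
Multiplier 10^3 → orange.
±5% tolerance → gold.

white, white, orange, gold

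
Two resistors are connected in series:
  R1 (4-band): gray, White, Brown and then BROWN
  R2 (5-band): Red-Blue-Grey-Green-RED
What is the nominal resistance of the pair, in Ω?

26800890 Ω

R1: grey, white → 89; brown ×10 → 890 Ω.
R2: red, blue, grey → 268; green ×10^5 → 26800000 Ω.
Series: 890 + 26800000 = 26800890 Ω.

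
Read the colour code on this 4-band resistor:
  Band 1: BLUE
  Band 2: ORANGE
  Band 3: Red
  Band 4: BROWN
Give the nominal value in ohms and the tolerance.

6300 Ω ±1%

Blue → 6 (first significant figure)
Orange → 3 (second significant figure)
Red → ×10^2 multiplier
Brown → ±1% tolerance
63 × 100 = 6300 Ω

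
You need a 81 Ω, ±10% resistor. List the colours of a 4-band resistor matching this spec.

81 Ω = 81 × 10^0.
8 → grey
1 → brown
Multiplier 10^0 → black.
±10% tolerance → silver.

grey, brown, black, silver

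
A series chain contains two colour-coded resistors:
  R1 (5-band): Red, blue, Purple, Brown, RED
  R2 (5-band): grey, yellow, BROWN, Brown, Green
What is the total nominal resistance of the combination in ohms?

11080 Ω

R1: red, blue, violet → 267; brown ×10 → 2670 Ω.
R2: grey, yellow, brown → 841; brown ×10 → 8410 Ω.
Series: 2670 + 8410 = 11080 Ω.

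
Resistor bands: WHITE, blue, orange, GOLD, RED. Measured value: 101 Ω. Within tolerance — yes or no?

White → 9 (first significant figure)
Blue → 6 (second significant figure)
Orange → 3 (third significant figure)
Gold → ×0.1 multiplier
Red → ±2% tolerance
963 × 0.1 = 96.3 Ω
Allowed range: 94.374 Ω to 98.226 Ω.
101 Ω lies outside that range.

no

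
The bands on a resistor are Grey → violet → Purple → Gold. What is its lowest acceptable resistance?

Grey → 8 (first significant figure)
Violet → 7 (second significant figure)
Violet → ×10^7 multiplier
Gold → ±5% tolerance
87 × 10000000 = 870000000 Ω
Lowest = 870000000 × (1 − 5/100) = 826500000 Ω.

826500000 Ω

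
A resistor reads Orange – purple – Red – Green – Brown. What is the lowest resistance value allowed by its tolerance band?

Orange → 3 (first significant figure)
Violet → 7 (second significant figure)
Red → 2 (third significant figure)
Green → ×10^5 multiplier
Brown → ±1% tolerance
372 × 100000 = 37200000 Ω
Lowest = 37200000 × (1 − 1/100) = 36828000 Ω.

36828000 Ω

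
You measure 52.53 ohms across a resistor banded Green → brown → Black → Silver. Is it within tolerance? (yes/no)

Green → 5 (first significant figure)
Brown → 1 (second significant figure)
Black → ×1 multiplier
Silver → ±10% tolerance
51 × 1 = 51 Ω
Allowed range: 45.9 Ω to 56.1 Ω.
52.53 ohms lies inside that range.

yes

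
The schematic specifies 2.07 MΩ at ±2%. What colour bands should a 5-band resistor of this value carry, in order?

2070000 Ω = 207 × 10^4.
2 → red
0 → black
7 → violet
Multiplier 10^4 → yellow.
±2% tolerance → red.

red, black, violet, yellow, red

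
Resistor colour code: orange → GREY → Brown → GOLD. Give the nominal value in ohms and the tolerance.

Orange → 3 (first significant figure)
Grey → 8 (second significant figure)
Brown → ×10 multiplier
Gold → ±5% tolerance
38 × 10 = 380 Ω

380 Ω ±5%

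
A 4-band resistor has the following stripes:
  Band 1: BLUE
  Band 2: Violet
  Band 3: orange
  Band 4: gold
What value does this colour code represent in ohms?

67000 Ω

Blue → 6 (first significant figure)
Violet → 7 (second significant figure)
Orange → ×10^3 multiplier
67 × 1000 = 67000 Ω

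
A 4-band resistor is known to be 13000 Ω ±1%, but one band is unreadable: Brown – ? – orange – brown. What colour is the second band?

13000 Ω = 13 × 10^3.
The second band gives digit 3 of the significand, and 3 is orange.

orange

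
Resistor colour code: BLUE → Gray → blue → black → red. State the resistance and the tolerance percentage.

686 Ω ±2%

Blue → 6 (first significant figure)
Grey → 8 (second significant figure)
Blue → 6 (third significant figure)
Black → ×1 multiplier
Red → ±2% tolerance
686 × 1 = 686 Ω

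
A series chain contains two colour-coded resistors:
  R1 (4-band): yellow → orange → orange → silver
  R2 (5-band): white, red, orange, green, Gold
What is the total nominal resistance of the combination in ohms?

R1: yellow, orange → 43; orange ×10^3 → 43000 Ω.
R2: white, red, orange → 923; green ×10^5 → 92300000 Ω.
Series: 43000 + 92300000 = 92343000 Ω.

92343000 Ω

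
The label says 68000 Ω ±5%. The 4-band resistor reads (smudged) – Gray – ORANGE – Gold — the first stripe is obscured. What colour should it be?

blue

68000 Ω = 68 × 10^3.
The first band gives digit 6 of the significand, and 6 is blue.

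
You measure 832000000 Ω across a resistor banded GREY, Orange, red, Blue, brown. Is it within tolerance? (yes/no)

Grey → 8 (first significant figure)
Orange → 3 (second significant figure)
Red → 2 (third significant figure)
Blue → ×10^6 multiplier
Brown → ±1% tolerance
832 × 1000000 = 832000000 Ω
Allowed range: 823680000 Ω to 840320000 Ω.
832000000 Ω lies inside that range.

yes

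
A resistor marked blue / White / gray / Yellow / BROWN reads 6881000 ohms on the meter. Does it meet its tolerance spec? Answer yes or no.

no

Blue → 6 (first significant figure)
White → 9 (second significant figure)
Grey → 8 (third significant figure)
Yellow → ×10^4 multiplier
Brown → ±1% tolerance
698 × 10000 = 6980000 Ω
Allowed range: 6910200 Ω to 7049800 Ω.
6881000 ohms lies outside that range.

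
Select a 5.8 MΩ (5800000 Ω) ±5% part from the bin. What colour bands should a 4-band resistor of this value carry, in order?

5800000 Ω = 58 × 10^5.
5 → green
8 → grey
Multiplier 10^5 → green.
±5% tolerance → gold.

green, grey, green, gold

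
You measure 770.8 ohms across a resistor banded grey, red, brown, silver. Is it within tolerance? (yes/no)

yes

Grey → 8 (first significant figure)
Red → 2 (second significant figure)
Brown → ×10 multiplier
Silver → ±10% tolerance
82 × 10 = 820 Ω
Allowed range: 738 Ω to 902 Ω.
770.8 ohms lies inside that range.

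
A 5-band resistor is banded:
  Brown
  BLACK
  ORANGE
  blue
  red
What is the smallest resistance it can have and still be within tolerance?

Brown → 1 (first significant figure)
Black → 0 (second significant figure)
Orange → 3 (third significant figure)
Blue → ×10^6 multiplier
Red → ±2% tolerance
103 × 1000000 = 103000000 Ω
Smallest = 103000000 × (1 − 2/100) = 100940000 Ω.

100940000 Ω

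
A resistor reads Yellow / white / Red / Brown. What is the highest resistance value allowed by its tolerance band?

4949 Ω

Yellow → 4 (first significant figure)
White → 9 (second significant figure)
Red → ×10^2 multiplier
Brown → ±1% tolerance
49 × 100 = 4900 Ω
Highest = 4900 × (1 + 1/100) = 4949 Ω.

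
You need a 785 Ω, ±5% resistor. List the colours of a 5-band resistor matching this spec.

785 Ω = 785 × 10^0.
7 → violet
8 → grey
5 → green
Multiplier 10^0 → black.
±5% tolerance → gold.

violet, grey, green, black, gold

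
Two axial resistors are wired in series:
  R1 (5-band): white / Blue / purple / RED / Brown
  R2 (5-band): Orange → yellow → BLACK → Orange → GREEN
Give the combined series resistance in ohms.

436700 Ω

R1: white, blue, violet → 967; red ×10^2 → 96700 Ω.
R2: orange, yellow, black → 340; orange ×10^3 → 340000 Ω.
Series: 96700 + 340000 = 436700 Ω.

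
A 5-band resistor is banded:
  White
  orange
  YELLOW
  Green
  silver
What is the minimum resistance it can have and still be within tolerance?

84060000 Ω

White → 9 (first significant figure)
Orange → 3 (second significant figure)
Yellow → 4 (third significant figure)
Green → ×10^5 multiplier
Silver → ±10% tolerance
934 × 100000 = 93400000 Ω
Minimum = 93400000 × (1 − 10/100) = 84060000 Ω.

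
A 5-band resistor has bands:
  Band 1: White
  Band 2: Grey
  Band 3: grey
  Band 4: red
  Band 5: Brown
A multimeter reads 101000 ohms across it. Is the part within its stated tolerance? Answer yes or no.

White → 9 (first significant figure)
Grey → 8 (second significant figure)
Grey → 8 (third significant figure)
Red → ×10^2 multiplier
Brown → ±1% tolerance
988 × 100 = 98800 Ω
Allowed range: 97812 Ω to 99788 Ω.
101000 ohms lies outside that range.

no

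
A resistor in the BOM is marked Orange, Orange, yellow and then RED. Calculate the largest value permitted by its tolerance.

Orange → 3 (first significant figure)
Orange → 3 (second significant figure)
Yellow → ×10^4 multiplier
Red → ±2% tolerance
33 × 10000 = 330000 Ω
Largest = 330000 × (1 + 2/100) = 336600 Ω.

336600 Ω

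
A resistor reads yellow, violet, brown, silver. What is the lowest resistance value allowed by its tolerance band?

423 Ω

Yellow → 4 (first significant figure)
Violet → 7 (second significant figure)
Brown → ×10 multiplier
Silver → ±10% tolerance
47 × 10 = 470 Ω
Lowest = 470 × (1 − 10/100) = 423 Ω.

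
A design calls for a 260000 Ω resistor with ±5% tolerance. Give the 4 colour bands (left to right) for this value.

red, blue, yellow, gold

260000 Ω = 26 × 10^4.
2 → red
6 → blue
Multiplier 10^4 → yellow.
±5% tolerance → gold.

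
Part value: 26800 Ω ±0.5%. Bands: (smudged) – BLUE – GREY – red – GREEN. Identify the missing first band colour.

26800 Ω = 268 × 10^2.
The first band gives digit 2 of the significand, and 2 is red.

red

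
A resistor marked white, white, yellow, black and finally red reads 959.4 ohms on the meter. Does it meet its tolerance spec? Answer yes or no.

White → 9 (first significant figure)
White → 9 (second significant figure)
Yellow → 4 (third significant figure)
Black → ×1 multiplier
Red → ±2% tolerance
994 × 1 = 994 Ω
Allowed range: 974.12 Ω to 1013.88 Ω.
959.4 ohms lies outside that range.

no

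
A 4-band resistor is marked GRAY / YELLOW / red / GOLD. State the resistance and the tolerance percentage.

Grey → 8 (first significant figure)
Yellow → 4 (second significant figure)
Red → ×10^2 multiplier
Gold → ±5% tolerance
84 × 100 = 8400 Ω

8400 Ω ±5%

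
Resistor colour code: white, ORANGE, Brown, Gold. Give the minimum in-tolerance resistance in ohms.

White → 9 (first significant figure)
Orange → 3 (second significant figure)
Brown → ×10 multiplier
Gold → ±5% tolerance
93 × 10 = 930 Ω
Minimum = 930 × (1 − 5/100) = 883.5 Ω.

883.5 Ω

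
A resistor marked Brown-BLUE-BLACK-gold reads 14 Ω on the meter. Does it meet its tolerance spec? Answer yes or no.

no

Brown → 1 (first significant figure)
Blue → 6 (second significant figure)
Black → ×1 multiplier
Gold → ±5% tolerance
16 × 1 = 16 Ω
Allowed range: 15.2 Ω to 16.8 Ω.
14 Ω lies outside that range.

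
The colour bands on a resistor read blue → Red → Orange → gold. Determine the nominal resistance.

62000 Ω

Blue → 6 (first significant figure)
Red → 2 (second significant figure)
Orange → ×10^3 multiplier
62 × 1000 = 62000 Ω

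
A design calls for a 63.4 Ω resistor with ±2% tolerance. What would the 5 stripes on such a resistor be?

blue, orange, yellow, gold, red

63.4 Ω = 634 × 10^-1.
6 → blue
3 → orange
4 → yellow
Multiplier 10^-1 → gold.
±2% tolerance → red.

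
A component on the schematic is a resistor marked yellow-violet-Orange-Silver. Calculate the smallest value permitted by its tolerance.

42300 Ω

Yellow → 4 (first significant figure)
Violet → 7 (second significant figure)
Orange → ×10^3 multiplier
Silver → ±10% tolerance
47 × 1000 = 47000 Ω
Smallest = 47000 × (1 − 10/100) = 42300 Ω.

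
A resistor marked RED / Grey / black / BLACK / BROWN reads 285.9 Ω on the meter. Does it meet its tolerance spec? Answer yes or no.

Red → 2 (first significant figure)
Grey → 8 (second significant figure)
Black → 0 (third significant figure)
Black → ×1 multiplier
Brown → ±1% tolerance
280 × 1 = 280 Ω
Allowed range: 277.2 Ω to 282.8 Ω.
285.9 Ω lies outside that range.

no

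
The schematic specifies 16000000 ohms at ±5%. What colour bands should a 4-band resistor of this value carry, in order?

16000000 Ω = 16 × 10^6.
1 → brown
6 → blue
Multiplier 10^6 → blue.
±5% tolerance → gold.

brown, blue, blue, gold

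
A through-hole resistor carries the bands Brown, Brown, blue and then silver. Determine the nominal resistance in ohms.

11000000 Ω

Brown → 1 (first significant figure)
Brown → 1 (second significant figure)
Blue → ×10^6 multiplier
11 × 1000000 = 11000000 Ω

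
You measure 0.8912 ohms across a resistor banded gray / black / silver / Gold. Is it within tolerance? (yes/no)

Grey → 8 (first significant figure)
Black → 0 (second significant figure)
Silver → ×0.01 multiplier
Gold → ±5% tolerance
80 × 0.01 = 0.8 Ω
Allowed range: 0.76 Ω to 0.84 Ω.
0.8912 ohms lies outside that range.

no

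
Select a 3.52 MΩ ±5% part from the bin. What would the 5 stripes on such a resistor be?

3520000 Ω = 352 × 10^4.
3 → orange
5 → green
2 → red
Multiplier 10^4 → yellow.
±5% tolerance → gold.

orange, green, red, yellow, gold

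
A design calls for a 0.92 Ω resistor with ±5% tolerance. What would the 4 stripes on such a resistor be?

white, red, silver, gold

0.92 Ω = 92 × 10^-2.
9 → white
2 → red
Multiplier 10^-2 → silver.
±5% tolerance → gold.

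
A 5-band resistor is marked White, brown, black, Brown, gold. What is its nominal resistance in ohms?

White → 9 (first significant figure)
Brown → 1 (second significant figure)
Black → 0 (third significant figure)
Brown → ×10 multiplier
910 × 10 = 9100 Ω

9100 Ω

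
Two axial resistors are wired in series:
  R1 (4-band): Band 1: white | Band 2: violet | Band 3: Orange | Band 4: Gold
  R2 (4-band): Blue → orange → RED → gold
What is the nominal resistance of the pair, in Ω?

103300 Ω

R1: white, violet → 97; orange ×10^3 → 97000 Ω.
R2: blue, orange → 63; red ×10^2 → 6300 Ω.
Series: 97000 + 6300 = 103300 Ω.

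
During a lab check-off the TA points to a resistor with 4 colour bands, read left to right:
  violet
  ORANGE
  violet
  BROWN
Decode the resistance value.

Violet → 7 (first significant figure)
Orange → 3 (second significant figure)
Violet → ×10^7 multiplier
73 × 10000000 = 730000000 Ω

730000000 Ω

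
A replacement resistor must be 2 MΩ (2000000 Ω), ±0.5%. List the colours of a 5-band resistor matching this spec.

red, black, black, yellow, green

2000000 Ω = 200 × 10^4.
2 → red
0 → black
0 → black
Multiplier 10^4 → yellow.
±0.5% tolerance → green.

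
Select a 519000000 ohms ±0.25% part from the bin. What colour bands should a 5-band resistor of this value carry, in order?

green, brown, white, blue, blue

519000000 Ω = 519 × 10^6.
5 → green
1 → brown
9 → white
Multiplier 10^6 → blue.
±0.25% tolerance → blue.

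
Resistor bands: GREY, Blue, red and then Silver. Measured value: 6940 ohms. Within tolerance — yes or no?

no

Grey → 8 (first significant figure)
Blue → 6 (second significant figure)
Red → ×10^2 multiplier
Silver → ±10% tolerance
86 × 100 = 8600 Ω
Allowed range: 7740 Ω to 9460 Ω.
6940 ohms lies outside that range.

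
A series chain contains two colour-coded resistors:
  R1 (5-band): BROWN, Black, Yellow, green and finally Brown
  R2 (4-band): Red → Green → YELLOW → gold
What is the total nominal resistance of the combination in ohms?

10650000 Ω

R1: brown, black, yellow → 104; green ×10^5 → 10400000 Ω.
R2: red, green → 25; yellow ×10^4 → 250000 Ω.
Series: 10400000 + 250000 = 10650000 Ω.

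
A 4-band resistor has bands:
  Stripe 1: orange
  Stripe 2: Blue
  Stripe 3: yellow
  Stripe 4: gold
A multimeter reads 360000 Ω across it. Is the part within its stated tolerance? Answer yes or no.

yes

Orange → 3 (first significant figure)
Blue → 6 (second significant figure)
Yellow → ×10^4 multiplier
Gold → ±5% tolerance
36 × 10000 = 360000 Ω
Allowed range: 342000 Ω to 378000 Ω.
360000 Ω lies inside that range.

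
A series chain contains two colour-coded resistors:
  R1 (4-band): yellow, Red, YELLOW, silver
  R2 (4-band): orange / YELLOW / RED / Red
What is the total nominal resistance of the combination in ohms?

423400 Ω

R1: yellow, red → 42; yellow ×10^4 → 420000 Ω.
R2: orange, yellow → 34; red ×10^2 → 3400 Ω.
Series: 420000 + 3400 = 423400 Ω.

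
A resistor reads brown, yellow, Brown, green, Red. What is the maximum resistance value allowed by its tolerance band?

Brown → 1 (first significant figure)
Yellow → 4 (second significant figure)
Brown → 1 (third significant figure)
Green → ×10^5 multiplier
Red → ±2% tolerance
141 × 100000 = 14100000 Ω
Maximum = 14100000 × (1 + 2/100) = 14382000 Ω.

14382000 Ω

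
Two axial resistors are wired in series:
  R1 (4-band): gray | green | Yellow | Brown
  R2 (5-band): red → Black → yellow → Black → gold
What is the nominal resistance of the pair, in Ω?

850204 Ω

R1: grey, green → 85; yellow ×10^4 → 850000 Ω.
R2: red, black, yellow → 204; black ×1 → 204 Ω.
Series: 850000 + 204 = 850204 Ω.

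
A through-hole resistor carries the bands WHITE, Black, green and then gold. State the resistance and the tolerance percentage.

White → 9 (first significant figure)
Black → 0 (second significant figure)
Green → ×10^5 multiplier
Gold → ±5% tolerance
90 × 100000 = 9000000 Ω

9000000 Ω ±5%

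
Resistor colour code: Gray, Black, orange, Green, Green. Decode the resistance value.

80300000 Ω

Grey → 8 (first significant figure)
Black → 0 (second significant figure)
Orange → 3 (third significant figure)
Green → ×10^5 multiplier
803 × 100000 = 80300000 Ω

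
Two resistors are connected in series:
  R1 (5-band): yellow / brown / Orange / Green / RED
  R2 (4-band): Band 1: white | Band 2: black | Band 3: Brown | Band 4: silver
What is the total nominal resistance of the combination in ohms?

R1: yellow, brown, orange → 413; green ×10^5 → 41300000 Ω.
R2: white, black → 90; brown ×10 → 900 Ω.
Series: 41300000 + 900 = 41300900 Ω.

41300900 Ω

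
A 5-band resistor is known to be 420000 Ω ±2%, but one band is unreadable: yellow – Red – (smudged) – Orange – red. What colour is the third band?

420000 Ω = 420 × 10^3.
The third band gives digit 0 of the significand, and 0 is black.

black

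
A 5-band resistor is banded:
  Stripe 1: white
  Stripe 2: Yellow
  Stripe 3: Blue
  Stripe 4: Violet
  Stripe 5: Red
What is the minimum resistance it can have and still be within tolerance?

9270800000 Ω

White → 9 (first significant figure)
Yellow → 4 (second significant figure)
Blue → 6 (third significant figure)
Violet → ×10^7 multiplier
Red → ±2% tolerance
946 × 10000000 = 9460000000 Ω
Minimum = 9460000000 × (1 − 2/100) = 9270800000 Ω.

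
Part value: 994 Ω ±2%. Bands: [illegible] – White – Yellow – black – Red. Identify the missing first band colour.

994 Ω = 994 × 10^0.
The first band gives digit 9 of the significand, and 9 is white.

white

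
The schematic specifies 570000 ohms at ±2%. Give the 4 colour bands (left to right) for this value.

green, violet, yellow, red

570000 Ω = 57 × 10^4.
5 → green
7 → violet
Multiplier 10^4 → yellow.
±2% tolerance → red.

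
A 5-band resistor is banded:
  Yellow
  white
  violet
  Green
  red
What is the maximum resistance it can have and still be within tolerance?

50694000 Ω

Yellow → 4 (first significant figure)
White → 9 (second significant figure)
Violet → 7 (third significant figure)
Green → ×10^5 multiplier
Red → ±2% tolerance
497 × 100000 = 49700000 Ω
Maximum = 49700000 × (1 + 2/100) = 50694000 Ω.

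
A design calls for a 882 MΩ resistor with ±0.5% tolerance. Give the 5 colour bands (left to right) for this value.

grey, grey, red, blue, green

882000000 Ω = 882 × 10^6.
8 → grey
8 → grey
2 → red
Multiplier 10^6 → blue.
±0.5% tolerance → green.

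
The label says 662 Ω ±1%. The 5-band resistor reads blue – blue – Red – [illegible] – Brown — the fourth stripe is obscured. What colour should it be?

662 Ω = 662 × 10^0.
The fourth band is the multiplier, 10^0, which is black.

black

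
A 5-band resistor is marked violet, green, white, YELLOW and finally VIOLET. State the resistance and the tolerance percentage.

Violet → 7 (first significant figure)
Green → 5 (second significant figure)
White → 9 (third significant figure)
Yellow → ×10^4 multiplier
Violet → ±0.1% tolerance
759 × 10000 = 7590000 Ω

7590000 Ω ±0.1%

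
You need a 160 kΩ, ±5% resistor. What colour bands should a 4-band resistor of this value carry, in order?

brown, blue, yellow, gold

160000 Ω = 16 × 10^4.
1 → brown
6 → blue
Multiplier 10^4 → yellow.
±5% tolerance → gold.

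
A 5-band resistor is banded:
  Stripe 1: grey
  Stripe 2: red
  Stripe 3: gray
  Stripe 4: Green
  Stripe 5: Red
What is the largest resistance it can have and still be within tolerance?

84456000 Ω

Grey → 8 (first significant figure)
Red → 2 (second significant figure)
Grey → 8 (third significant figure)
Green → ×10^5 multiplier
Red → ±2% tolerance
828 × 100000 = 82800000 Ω
Largest = 82800000 × (1 + 2/100) = 84456000 Ω.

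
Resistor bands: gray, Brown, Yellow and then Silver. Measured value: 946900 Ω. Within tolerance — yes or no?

no

Grey → 8 (first significant figure)
Brown → 1 (second significant figure)
Yellow → ×10^4 multiplier
Silver → ±10% tolerance
81 × 10000 = 810000 Ω
Allowed range: 729000 Ω to 891000 Ω.
946900 Ω lies outside that range.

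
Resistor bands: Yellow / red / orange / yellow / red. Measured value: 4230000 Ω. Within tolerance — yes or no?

yes

Yellow → 4 (first significant figure)
Red → 2 (second significant figure)
Orange → 3 (third significant figure)
Yellow → ×10^4 multiplier
Red → ±2% tolerance
423 × 10000 = 4230000 Ω
Allowed range: 4145400 Ω to 4314600 Ω.
4230000 Ω lies inside that range.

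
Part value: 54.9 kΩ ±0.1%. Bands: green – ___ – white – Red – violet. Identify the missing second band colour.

yellow

54900 Ω = 549 × 10^2.
The second band gives digit 4 of the significand, and 4 is yellow.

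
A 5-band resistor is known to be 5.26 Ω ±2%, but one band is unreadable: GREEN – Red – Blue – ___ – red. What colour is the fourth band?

silver

5.26 Ω = 526 × 10^-2.
The fourth band is the multiplier, 10^-2, which is silver.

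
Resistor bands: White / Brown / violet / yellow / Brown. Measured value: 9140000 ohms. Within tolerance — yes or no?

yes

White → 9 (first significant figure)
Brown → 1 (second significant figure)
Violet → 7 (third significant figure)
Yellow → ×10^4 multiplier
Brown → ±1% tolerance
917 × 10000 = 9170000 Ω
Allowed range: 9078300 Ω to 9261700 Ω.
9140000 ohms lies inside that range.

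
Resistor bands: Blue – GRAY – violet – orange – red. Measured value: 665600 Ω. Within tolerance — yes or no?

no

Blue → 6 (first significant figure)
Grey → 8 (second significant figure)
Violet → 7 (third significant figure)
Orange → ×10^3 multiplier
Red → ±2% tolerance
687 × 1000 = 687000 Ω
Allowed range: 673260 Ω to 700740 Ω.
665600 Ω lies outside that range.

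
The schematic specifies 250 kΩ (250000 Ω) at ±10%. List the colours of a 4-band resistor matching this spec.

red, green, yellow, silver

250000 Ω = 25 × 10^4.
2 → red
5 → green
Multiplier 10^4 → yellow.
±10% tolerance → silver.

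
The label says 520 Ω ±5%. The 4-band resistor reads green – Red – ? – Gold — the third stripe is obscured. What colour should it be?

brown

520 Ω = 52 × 10^1.
The third band is the multiplier, 10^1, which is brown.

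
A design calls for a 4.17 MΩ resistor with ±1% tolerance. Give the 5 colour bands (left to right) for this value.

yellow, brown, violet, yellow, brown

4170000 Ω = 417 × 10^4.
4 → yellow
1 → brown
7 → violet
Multiplier 10^4 → yellow.
±1% tolerance → brown.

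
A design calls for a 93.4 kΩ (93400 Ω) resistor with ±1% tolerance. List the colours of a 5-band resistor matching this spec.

white, orange, yellow, red, brown

93400 Ω = 934 × 10^2.
9 → white
3 → orange
4 → yellow
Multiplier 10^2 → red.
±1% tolerance → brown.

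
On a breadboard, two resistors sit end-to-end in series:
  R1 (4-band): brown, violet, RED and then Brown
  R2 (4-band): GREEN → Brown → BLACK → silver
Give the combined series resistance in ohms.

R1: brown, violet → 17; red ×10^2 → 1700 Ω.
R2: green, brown → 51; black ×1 → 51 Ω.
Series: 1700 + 51 = 1751 Ω.

1751 Ω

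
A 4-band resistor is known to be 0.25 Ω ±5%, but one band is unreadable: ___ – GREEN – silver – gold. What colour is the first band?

red

0.25 Ω = 25 × 10^-2.
The first band gives digit 2 of the significand, and 2 is red.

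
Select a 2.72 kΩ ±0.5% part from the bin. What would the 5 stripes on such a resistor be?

2720 Ω = 272 × 10^1.
2 → red
7 → violet
2 → red
Multiplier 10^1 → brown.
±0.5% tolerance → green.

red, violet, red, brown, green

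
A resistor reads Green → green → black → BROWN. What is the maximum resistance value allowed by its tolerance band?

55.55 Ω

Green → 5 (first significant figure)
Green → 5 (second significant figure)
Black → ×1 multiplier
Brown → ±1% tolerance
55 × 1 = 55 Ω
Maximum = 55 × (1 + 1/100) = 55.55 Ω.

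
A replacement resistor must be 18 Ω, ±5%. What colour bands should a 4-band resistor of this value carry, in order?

18 Ω = 18 × 10^0.
1 → brown
8 → grey
Multiplier 10^0 → black.
±5% tolerance → gold.

brown, grey, black, gold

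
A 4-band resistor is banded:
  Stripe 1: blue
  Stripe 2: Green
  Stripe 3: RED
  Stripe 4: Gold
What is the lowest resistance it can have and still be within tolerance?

6175 Ω

Blue → 6 (first significant figure)
Green → 5 (second significant figure)
Red → ×10^2 multiplier
Gold → ±5% tolerance
65 × 100 = 6500 Ω
Lowest = 6500 × (1 − 5/100) = 6175 Ω.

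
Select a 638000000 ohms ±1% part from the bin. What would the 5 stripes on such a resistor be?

blue, orange, grey, blue, brown

638000000 Ω = 638 × 10^6.
6 → blue
3 → orange
8 → grey
Multiplier 10^6 → blue.
±1% tolerance → brown.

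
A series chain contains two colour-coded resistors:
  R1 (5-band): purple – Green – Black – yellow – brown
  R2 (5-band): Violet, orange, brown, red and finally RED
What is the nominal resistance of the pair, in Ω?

R1: violet, green, black → 750; yellow ×10^4 → 7500000 Ω.
R2: violet, orange, brown → 731; red ×10^2 → 73100 Ω.
Series: 7500000 + 73100 = 7573100 Ω.

7573100 Ω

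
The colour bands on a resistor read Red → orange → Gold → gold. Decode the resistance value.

2.3 Ω

Red → 2 (first significant figure)
Orange → 3 (second significant figure)
Gold → ×0.1 multiplier
23 × 0.1 = 2.3 Ω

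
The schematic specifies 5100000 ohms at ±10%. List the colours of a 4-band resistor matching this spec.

green, brown, green, silver

5100000 Ω = 51 × 10^5.
5 → green
1 → brown
Multiplier 10^5 → green.
±10% tolerance → silver.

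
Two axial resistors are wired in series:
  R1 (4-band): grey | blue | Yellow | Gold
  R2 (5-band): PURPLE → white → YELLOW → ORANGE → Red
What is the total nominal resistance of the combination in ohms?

R1: grey, blue → 86; yellow ×10^4 → 860000 Ω.
R2: violet, white, yellow → 794; orange ×10^3 → 794000 Ω.
Series: 860000 + 794000 = 1654000 Ω.

1654000 Ω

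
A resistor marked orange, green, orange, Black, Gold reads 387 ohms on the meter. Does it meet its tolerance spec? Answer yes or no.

no

Orange → 3 (first significant figure)
Green → 5 (second significant figure)
Orange → 3 (third significant figure)
Black → ×1 multiplier
Gold → ±5% tolerance
353 × 1 = 353 Ω
Allowed range: 335.35 Ω to 370.65 Ω.
387 ohms lies outside that range.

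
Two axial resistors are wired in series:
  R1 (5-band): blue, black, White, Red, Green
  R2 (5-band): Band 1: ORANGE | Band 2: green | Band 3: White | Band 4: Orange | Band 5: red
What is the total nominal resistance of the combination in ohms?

419900 Ω

R1: blue, black, white → 609; red ×10^2 → 60900 Ω.
R2: orange, green, white → 359; orange ×10^3 → 359000 Ω.
Series: 60900 + 359000 = 419900 Ω.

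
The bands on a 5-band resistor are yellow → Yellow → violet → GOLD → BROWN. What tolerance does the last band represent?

The last band, brown, is the tolerance band.
Brown corresponds to ±1%.

±1%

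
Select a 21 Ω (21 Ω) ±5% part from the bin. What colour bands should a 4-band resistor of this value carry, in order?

red, brown, black, gold

21 Ω = 21 × 10^0.
2 → red
1 → brown
Multiplier 10^0 → black.
±5% tolerance → gold.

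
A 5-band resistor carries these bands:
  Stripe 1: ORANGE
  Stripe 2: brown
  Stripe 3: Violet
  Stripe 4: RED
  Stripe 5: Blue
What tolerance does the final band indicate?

±0.25%

The last band, blue, is the tolerance band.
Blue corresponds to ±0.25%.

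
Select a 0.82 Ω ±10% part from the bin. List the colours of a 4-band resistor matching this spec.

grey, red, silver, silver

0.82 Ω = 82 × 10^-2.
8 → grey
2 → red
Multiplier 10^-2 → silver.
±10% tolerance → silver.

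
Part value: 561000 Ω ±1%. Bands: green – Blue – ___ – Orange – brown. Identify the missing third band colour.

brown

561000 Ω = 561 × 10^3.
The third band gives digit 1 of the significand, and 1 is brown.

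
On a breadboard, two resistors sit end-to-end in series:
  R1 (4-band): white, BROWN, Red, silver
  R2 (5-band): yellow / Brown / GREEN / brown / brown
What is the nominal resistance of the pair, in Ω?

R1: white, brown → 91; red ×10^2 → 9100 Ω.
R2: yellow, brown, green → 415; brown ×10 → 4150 Ω.
Series: 9100 + 4150 = 13250 Ω.

13250 Ω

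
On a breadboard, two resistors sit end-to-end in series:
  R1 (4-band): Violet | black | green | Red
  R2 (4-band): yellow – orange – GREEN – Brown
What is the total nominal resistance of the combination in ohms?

11300000 Ω

R1: violet, black → 70; green ×10^5 → 7000000 Ω.
R2: yellow, orange → 43; green ×10^5 → 4300000 Ω.
Series: 7000000 + 4300000 = 11300000 Ω.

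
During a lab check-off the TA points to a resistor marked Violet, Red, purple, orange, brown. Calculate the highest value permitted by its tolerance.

Violet → 7 (first significant figure)
Red → 2 (second significant figure)
Violet → 7 (third significant figure)
Orange → ×10^3 multiplier
Brown → ±1% tolerance
727 × 1000 = 727000 Ω
Highest = 727000 × (1 + 1/100) = 734270 Ω.

734270 Ω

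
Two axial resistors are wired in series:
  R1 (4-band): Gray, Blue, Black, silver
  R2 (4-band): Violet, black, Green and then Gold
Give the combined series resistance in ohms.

7000086 Ω

R1: grey, blue → 86; black ×1 → 86 Ω.
R2: violet, black → 70; green ×10^5 → 7000000 Ω.
Series: 86 + 7000000 = 7000086 Ω.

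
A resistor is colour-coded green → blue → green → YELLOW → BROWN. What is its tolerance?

The last band, brown, is the tolerance band.
Brown corresponds to ±1%.

±1%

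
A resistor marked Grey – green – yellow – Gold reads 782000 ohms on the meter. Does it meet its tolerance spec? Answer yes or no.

no

Grey → 8 (first significant figure)
Green → 5 (second significant figure)
Yellow → ×10^4 multiplier
Gold → ±5% tolerance
85 × 10000 = 850000 Ω
Allowed range: 807500 Ω to 892500 Ω.
782000 ohms lies outside that range.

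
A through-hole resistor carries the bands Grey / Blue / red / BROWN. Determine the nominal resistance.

Grey → 8 (first significant figure)
Blue → 6 (second significant figure)
Red → ×10^2 multiplier
86 × 100 = 8600 Ω

8600 Ω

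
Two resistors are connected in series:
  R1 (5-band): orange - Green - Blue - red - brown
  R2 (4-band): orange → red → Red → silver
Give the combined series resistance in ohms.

38800 Ω

R1: orange, green, blue → 356; red ×10^2 → 35600 Ω.
R2: orange, red → 32; red ×10^2 → 3200 Ω.
Series: 35600 + 3200 = 38800 Ω.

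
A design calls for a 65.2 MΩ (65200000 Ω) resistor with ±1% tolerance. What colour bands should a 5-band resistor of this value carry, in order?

blue, green, red, green, brown

65200000 Ω = 652 × 10^5.
6 → blue
5 → green
2 → red
Multiplier 10^5 → green.
±1% tolerance → brown.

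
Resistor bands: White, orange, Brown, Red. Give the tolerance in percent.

The last band, red, is the tolerance band.
Red corresponds to ±2%.

±2%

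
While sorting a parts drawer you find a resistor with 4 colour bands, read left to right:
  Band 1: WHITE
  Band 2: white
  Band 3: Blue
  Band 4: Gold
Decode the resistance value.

99000000 Ω

White → 9 (first significant figure)
White → 9 (second significant figure)
Blue → ×10^6 multiplier
99 × 1000000 = 99000000 Ω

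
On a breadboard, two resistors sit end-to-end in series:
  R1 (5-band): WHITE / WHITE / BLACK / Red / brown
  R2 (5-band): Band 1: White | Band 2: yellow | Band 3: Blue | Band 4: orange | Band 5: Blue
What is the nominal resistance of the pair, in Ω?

1045000 Ω

R1: white, white, black → 990; red ×10^2 → 99000 Ω.
R2: white, yellow, blue → 946; orange ×10^3 → 946000 Ω.
Series: 99000 + 946000 = 1045000 Ω.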